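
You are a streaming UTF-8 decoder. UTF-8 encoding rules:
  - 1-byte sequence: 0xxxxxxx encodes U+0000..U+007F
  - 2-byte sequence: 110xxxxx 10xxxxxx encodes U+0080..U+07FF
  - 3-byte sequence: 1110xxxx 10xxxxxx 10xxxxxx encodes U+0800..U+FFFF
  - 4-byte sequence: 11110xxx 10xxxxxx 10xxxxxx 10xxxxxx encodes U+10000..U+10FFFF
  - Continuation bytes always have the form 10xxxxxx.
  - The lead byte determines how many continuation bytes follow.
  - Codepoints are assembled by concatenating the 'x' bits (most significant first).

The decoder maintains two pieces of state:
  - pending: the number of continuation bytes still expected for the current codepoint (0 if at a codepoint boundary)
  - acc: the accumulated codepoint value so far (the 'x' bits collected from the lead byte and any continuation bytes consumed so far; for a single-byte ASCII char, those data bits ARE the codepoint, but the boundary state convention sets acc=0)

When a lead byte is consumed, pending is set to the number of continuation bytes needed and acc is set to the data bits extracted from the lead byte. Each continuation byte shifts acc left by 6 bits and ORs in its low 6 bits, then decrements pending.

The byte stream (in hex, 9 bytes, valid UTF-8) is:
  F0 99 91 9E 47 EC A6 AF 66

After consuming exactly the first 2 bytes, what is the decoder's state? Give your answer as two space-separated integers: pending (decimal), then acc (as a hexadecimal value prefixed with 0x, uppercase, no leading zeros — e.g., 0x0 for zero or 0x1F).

Byte[0]=F0: 4-byte lead. pending=3, acc=0x0
Byte[1]=99: continuation. acc=(acc<<6)|0x19=0x19, pending=2

Answer: 2 0x19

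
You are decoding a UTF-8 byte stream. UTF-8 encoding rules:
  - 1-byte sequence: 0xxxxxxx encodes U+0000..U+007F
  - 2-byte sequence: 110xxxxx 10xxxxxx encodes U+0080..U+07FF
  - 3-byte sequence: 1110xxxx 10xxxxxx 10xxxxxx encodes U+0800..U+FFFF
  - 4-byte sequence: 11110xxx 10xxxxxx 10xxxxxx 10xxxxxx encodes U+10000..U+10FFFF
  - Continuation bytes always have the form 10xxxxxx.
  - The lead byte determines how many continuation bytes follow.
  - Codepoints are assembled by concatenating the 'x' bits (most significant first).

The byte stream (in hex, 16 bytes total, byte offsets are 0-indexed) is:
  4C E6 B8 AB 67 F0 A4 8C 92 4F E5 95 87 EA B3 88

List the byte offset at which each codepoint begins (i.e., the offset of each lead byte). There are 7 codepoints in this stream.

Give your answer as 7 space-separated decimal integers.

Answer: 0 1 4 5 9 10 13

Derivation:
Byte[0]=4C: 1-byte ASCII. cp=U+004C
Byte[1]=E6: 3-byte lead, need 2 cont bytes. acc=0x6
Byte[2]=B8: continuation. acc=(acc<<6)|0x38=0x1B8
Byte[3]=AB: continuation. acc=(acc<<6)|0x2B=0x6E2B
Completed: cp=U+6E2B (starts at byte 1)
Byte[4]=67: 1-byte ASCII. cp=U+0067
Byte[5]=F0: 4-byte lead, need 3 cont bytes. acc=0x0
Byte[6]=A4: continuation. acc=(acc<<6)|0x24=0x24
Byte[7]=8C: continuation. acc=(acc<<6)|0x0C=0x90C
Byte[8]=92: continuation. acc=(acc<<6)|0x12=0x24312
Completed: cp=U+24312 (starts at byte 5)
Byte[9]=4F: 1-byte ASCII. cp=U+004F
Byte[10]=E5: 3-byte lead, need 2 cont bytes. acc=0x5
Byte[11]=95: continuation. acc=(acc<<6)|0x15=0x155
Byte[12]=87: continuation. acc=(acc<<6)|0x07=0x5547
Completed: cp=U+5547 (starts at byte 10)
Byte[13]=EA: 3-byte lead, need 2 cont bytes. acc=0xA
Byte[14]=B3: continuation. acc=(acc<<6)|0x33=0x2B3
Byte[15]=88: continuation. acc=(acc<<6)|0x08=0xACC8
Completed: cp=U+ACC8 (starts at byte 13)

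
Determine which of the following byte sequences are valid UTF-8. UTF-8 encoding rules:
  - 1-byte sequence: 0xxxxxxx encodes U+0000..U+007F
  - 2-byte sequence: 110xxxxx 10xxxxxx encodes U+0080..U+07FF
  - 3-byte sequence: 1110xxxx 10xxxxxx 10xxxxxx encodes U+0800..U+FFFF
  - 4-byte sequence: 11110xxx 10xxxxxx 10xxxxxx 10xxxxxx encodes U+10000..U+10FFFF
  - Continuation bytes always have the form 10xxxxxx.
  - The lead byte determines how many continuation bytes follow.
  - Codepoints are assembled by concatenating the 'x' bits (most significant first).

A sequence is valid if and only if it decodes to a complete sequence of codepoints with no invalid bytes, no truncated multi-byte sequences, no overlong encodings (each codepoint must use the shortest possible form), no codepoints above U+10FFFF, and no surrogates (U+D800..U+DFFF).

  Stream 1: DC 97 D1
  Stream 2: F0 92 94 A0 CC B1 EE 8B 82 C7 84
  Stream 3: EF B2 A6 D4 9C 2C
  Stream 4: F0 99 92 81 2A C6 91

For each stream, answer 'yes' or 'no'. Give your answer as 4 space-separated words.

Stream 1: error at byte offset 3. INVALID
Stream 2: decodes cleanly. VALID
Stream 3: decodes cleanly. VALID
Stream 4: decodes cleanly. VALID

Answer: no yes yes yes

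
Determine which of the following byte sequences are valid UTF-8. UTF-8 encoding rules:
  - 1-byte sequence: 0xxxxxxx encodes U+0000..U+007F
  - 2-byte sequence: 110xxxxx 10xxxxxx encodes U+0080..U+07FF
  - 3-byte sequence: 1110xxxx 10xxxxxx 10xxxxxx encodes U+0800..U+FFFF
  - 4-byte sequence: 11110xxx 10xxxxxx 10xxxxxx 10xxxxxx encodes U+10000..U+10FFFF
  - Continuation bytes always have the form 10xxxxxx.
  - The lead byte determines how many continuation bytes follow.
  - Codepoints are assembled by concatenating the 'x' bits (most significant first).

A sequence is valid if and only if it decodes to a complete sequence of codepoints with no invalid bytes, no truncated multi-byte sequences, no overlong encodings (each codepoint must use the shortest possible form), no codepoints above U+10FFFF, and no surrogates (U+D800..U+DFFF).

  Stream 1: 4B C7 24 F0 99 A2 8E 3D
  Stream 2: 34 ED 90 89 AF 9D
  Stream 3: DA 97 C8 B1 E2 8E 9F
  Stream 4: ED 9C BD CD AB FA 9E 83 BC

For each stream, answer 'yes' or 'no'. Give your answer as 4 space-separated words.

Answer: no no yes no

Derivation:
Stream 1: error at byte offset 2. INVALID
Stream 2: error at byte offset 4. INVALID
Stream 3: decodes cleanly. VALID
Stream 4: error at byte offset 5. INVALID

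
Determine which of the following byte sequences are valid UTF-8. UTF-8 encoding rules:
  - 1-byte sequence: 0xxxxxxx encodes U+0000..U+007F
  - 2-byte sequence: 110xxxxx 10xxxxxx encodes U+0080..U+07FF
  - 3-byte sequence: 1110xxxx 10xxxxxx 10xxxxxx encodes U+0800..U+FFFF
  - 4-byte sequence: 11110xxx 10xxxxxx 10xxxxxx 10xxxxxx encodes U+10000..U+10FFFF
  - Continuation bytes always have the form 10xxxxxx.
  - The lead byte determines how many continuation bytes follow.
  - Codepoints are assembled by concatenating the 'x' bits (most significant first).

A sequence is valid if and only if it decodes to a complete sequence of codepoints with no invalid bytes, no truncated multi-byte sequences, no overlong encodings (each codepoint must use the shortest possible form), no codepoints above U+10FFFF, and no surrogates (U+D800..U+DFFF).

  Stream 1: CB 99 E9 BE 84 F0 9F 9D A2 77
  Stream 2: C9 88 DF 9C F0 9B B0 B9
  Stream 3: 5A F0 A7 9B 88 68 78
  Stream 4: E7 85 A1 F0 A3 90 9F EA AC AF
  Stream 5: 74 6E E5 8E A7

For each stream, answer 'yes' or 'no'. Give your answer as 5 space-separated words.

Answer: yes yes yes yes yes

Derivation:
Stream 1: decodes cleanly. VALID
Stream 2: decodes cleanly. VALID
Stream 3: decodes cleanly. VALID
Stream 4: decodes cleanly. VALID
Stream 5: decodes cleanly. VALID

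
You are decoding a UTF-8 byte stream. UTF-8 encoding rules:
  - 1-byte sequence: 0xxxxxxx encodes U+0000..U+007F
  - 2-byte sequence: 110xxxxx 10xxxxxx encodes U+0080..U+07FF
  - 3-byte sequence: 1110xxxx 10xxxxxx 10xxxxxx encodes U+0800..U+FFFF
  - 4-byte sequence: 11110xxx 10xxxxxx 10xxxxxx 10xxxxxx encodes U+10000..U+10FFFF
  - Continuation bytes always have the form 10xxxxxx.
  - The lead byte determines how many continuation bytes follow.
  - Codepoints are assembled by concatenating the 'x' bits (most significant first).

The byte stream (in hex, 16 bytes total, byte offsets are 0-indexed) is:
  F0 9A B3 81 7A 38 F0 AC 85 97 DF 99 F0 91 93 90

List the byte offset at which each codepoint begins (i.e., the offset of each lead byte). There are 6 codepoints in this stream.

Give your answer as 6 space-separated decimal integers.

Byte[0]=F0: 4-byte lead, need 3 cont bytes. acc=0x0
Byte[1]=9A: continuation. acc=(acc<<6)|0x1A=0x1A
Byte[2]=B3: continuation. acc=(acc<<6)|0x33=0x6B3
Byte[3]=81: continuation. acc=(acc<<6)|0x01=0x1ACC1
Completed: cp=U+1ACC1 (starts at byte 0)
Byte[4]=7A: 1-byte ASCII. cp=U+007A
Byte[5]=38: 1-byte ASCII. cp=U+0038
Byte[6]=F0: 4-byte lead, need 3 cont bytes. acc=0x0
Byte[7]=AC: continuation. acc=(acc<<6)|0x2C=0x2C
Byte[8]=85: continuation. acc=(acc<<6)|0x05=0xB05
Byte[9]=97: continuation. acc=(acc<<6)|0x17=0x2C157
Completed: cp=U+2C157 (starts at byte 6)
Byte[10]=DF: 2-byte lead, need 1 cont bytes. acc=0x1F
Byte[11]=99: continuation. acc=(acc<<6)|0x19=0x7D9
Completed: cp=U+07D9 (starts at byte 10)
Byte[12]=F0: 4-byte lead, need 3 cont bytes. acc=0x0
Byte[13]=91: continuation. acc=(acc<<6)|0x11=0x11
Byte[14]=93: continuation. acc=(acc<<6)|0x13=0x453
Byte[15]=90: continuation. acc=(acc<<6)|0x10=0x114D0
Completed: cp=U+114D0 (starts at byte 12)

Answer: 0 4 5 6 10 12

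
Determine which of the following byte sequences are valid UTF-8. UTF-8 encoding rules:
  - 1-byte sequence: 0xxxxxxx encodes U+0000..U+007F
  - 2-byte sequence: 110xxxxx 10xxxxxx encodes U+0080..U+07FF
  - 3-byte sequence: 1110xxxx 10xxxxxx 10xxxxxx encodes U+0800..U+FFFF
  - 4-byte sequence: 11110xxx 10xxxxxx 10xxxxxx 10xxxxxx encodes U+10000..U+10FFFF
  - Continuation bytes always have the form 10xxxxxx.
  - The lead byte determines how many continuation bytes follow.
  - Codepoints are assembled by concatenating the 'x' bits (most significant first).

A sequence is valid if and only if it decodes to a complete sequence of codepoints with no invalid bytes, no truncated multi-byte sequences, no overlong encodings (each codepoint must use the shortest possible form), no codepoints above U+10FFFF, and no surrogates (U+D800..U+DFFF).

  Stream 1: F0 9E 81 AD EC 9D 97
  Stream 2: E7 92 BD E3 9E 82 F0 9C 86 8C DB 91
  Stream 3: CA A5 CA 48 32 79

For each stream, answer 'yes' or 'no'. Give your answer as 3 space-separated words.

Stream 1: decodes cleanly. VALID
Stream 2: decodes cleanly. VALID
Stream 3: error at byte offset 3. INVALID

Answer: yes yes no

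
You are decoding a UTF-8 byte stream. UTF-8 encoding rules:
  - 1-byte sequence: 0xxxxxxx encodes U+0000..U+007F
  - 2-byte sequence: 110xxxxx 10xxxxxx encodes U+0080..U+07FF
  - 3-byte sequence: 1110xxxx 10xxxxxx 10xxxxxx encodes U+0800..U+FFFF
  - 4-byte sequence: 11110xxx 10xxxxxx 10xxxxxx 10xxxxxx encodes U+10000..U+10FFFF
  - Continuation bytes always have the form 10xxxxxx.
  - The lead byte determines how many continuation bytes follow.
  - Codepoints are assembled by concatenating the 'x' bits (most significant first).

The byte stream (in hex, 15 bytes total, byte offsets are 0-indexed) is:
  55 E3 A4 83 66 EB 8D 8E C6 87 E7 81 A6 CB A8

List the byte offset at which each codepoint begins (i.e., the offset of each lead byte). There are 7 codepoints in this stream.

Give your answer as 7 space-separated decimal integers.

Answer: 0 1 4 5 8 10 13

Derivation:
Byte[0]=55: 1-byte ASCII. cp=U+0055
Byte[1]=E3: 3-byte lead, need 2 cont bytes. acc=0x3
Byte[2]=A4: continuation. acc=(acc<<6)|0x24=0xE4
Byte[3]=83: continuation. acc=(acc<<6)|0x03=0x3903
Completed: cp=U+3903 (starts at byte 1)
Byte[4]=66: 1-byte ASCII. cp=U+0066
Byte[5]=EB: 3-byte lead, need 2 cont bytes. acc=0xB
Byte[6]=8D: continuation. acc=(acc<<6)|0x0D=0x2CD
Byte[7]=8E: continuation. acc=(acc<<6)|0x0E=0xB34E
Completed: cp=U+B34E (starts at byte 5)
Byte[8]=C6: 2-byte lead, need 1 cont bytes. acc=0x6
Byte[9]=87: continuation. acc=(acc<<6)|0x07=0x187
Completed: cp=U+0187 (starts at byte 8)
Byte[10]=E7: 3-byte lead, need 2 cont bytes. acc=0x7
Byte[11]=81: continuation. acc=(acc<<6)|0x01=0x1C1
Byte[12]=A6: continuation. acc=(acc<<6)|0x26=0x7066
Completed: cp=U+7066 (starts at byte 10)
Byte[13]=CB: 2-byte lead, need 1 cont bytes. acc=0xB
Byte[14]=A8: continuation. acc=(acc<<6)|0x28=0x2E8
Completed: cp=U+02E8 (starts at byte 13)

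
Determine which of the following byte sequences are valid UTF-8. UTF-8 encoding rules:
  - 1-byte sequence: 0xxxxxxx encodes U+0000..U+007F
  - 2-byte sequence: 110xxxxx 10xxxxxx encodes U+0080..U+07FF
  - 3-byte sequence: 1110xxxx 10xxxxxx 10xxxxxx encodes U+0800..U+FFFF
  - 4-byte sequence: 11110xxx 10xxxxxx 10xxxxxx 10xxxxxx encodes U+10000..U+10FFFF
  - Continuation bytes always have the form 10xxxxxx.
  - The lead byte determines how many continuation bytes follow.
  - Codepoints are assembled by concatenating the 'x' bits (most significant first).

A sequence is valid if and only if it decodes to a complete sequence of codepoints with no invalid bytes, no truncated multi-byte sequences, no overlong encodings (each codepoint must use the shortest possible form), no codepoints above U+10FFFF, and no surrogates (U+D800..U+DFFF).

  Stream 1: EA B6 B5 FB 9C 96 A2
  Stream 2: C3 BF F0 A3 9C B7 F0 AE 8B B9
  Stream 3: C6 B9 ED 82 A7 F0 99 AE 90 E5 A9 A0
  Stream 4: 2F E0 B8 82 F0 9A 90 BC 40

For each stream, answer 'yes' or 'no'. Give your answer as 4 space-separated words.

Stream 1: error at byte offset 3. INVALID
Stream 2: decodes cleanly. VALID
Stream 3: decodes cleanly. VALID
Stream 4: decodes cleanly. VALID

Answer: no yes yes yes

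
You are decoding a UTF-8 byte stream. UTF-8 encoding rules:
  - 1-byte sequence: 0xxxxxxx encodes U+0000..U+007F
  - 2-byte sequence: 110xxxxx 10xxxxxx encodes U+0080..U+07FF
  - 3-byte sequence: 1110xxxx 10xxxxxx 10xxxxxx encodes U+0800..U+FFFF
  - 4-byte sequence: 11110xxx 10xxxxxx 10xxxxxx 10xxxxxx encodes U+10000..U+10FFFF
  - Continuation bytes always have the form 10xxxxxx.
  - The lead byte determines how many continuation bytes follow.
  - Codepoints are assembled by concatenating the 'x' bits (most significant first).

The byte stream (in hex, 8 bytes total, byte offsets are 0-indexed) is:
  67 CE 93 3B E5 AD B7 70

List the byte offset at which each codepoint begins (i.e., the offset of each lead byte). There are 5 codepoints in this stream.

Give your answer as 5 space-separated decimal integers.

Answer: 0 1 3 4 7

Derivation:
Byte[0]=67: 1-byte ASCII. cp=U+0067
Byte[1]=CE: 2-byte lead, need 1 cont bytes. acc=0xE
Byte[2]=93: continuation. acc=(acc<<6)|0x13=0x393
Completed: cp=U+0393 (starts at byte 1)
Byte[3]=3B: 1-byte ASCII. cp=U+003B
Byte[4]=E5: 3-byte lead, need 2 cont bytes. acc=0x5
Byte[5]=AD: continuation. acc=(acc<<6)|0x2D=0x16D
Byte[6]=B7: continuation. acc=(acc<<6)|0x37=0x5B77
Completed: cp=U+5B77 (starts at byte 4)
Byte[7]=70: 1-byte ASCII. cp=U+0070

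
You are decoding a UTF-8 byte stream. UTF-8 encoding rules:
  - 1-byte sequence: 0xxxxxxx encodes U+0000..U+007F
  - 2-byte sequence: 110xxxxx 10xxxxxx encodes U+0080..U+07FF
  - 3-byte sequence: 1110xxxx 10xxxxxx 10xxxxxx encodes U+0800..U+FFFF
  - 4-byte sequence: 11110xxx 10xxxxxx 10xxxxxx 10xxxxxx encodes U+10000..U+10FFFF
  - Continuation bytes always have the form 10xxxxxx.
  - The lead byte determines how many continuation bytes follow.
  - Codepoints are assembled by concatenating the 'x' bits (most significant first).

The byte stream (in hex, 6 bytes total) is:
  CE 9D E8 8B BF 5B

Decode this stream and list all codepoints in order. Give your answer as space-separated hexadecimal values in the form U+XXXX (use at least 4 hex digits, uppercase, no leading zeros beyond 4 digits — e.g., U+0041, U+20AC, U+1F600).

Answer: U+039D U+82FF U+005B

Derivation:
Byte[0]=CE: 2-byte lead, need 1 cont bytes. acc=0xE
Byte[1]=9D: continuation. acc=(acc<<6)|0x1D=0x39D
Completed: cp=U+039D (starts at byte 0)
Byte[2]=E8: 3-byte lead, need 2 cont bytes. acc=0x8
Byte[3]=8B: continuation. acc=(acc<<6)|0x0B=0x20B
Byte[4]=BF: continuation. acc=(acc<<6)|0x3F=0x82FF
Completed: cp=U+82FF (starts at byte 2)
Byte[5]=5B: 1-byte ASCII. cp=U+005B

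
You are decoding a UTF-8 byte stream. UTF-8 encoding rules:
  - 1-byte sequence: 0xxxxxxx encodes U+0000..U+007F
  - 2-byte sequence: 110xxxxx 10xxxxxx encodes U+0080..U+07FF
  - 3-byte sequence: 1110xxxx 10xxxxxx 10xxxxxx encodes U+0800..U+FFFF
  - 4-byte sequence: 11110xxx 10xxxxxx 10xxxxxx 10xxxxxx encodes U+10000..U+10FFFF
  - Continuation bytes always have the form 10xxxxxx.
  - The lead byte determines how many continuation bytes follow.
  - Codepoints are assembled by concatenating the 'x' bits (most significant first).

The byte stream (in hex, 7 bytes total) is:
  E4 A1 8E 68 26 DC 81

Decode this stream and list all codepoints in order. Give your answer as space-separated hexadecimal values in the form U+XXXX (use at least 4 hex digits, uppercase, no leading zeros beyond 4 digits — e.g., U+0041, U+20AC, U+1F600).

Byte[0]=E4: 3-byte lead, need 2 cont bytes. acc=0x4
Byte[1]=A1: continuation. acc=(acc<<6)|0x21=0x121
Byte[2]=8E: continuation. acc=(acc<<6)|0x0E=0x484E
Completed: cp=U+484E (starts at byte 0)
Byte[3]=68: 1-byte ASCII. cp=U+0068
Byte[4]=26: 1-byte ASCII. cp=U+0026
Byte[5]=DC: 2-byte lead, need 1 cont bytes. acc=0x1C
Byte[6]=81: continuation. acc=(acc<<6)|0x01=0x701
Completed: cp=U+0701 (starts at byte 5)

Answer: U+484E U+0068 U+0026 U+0701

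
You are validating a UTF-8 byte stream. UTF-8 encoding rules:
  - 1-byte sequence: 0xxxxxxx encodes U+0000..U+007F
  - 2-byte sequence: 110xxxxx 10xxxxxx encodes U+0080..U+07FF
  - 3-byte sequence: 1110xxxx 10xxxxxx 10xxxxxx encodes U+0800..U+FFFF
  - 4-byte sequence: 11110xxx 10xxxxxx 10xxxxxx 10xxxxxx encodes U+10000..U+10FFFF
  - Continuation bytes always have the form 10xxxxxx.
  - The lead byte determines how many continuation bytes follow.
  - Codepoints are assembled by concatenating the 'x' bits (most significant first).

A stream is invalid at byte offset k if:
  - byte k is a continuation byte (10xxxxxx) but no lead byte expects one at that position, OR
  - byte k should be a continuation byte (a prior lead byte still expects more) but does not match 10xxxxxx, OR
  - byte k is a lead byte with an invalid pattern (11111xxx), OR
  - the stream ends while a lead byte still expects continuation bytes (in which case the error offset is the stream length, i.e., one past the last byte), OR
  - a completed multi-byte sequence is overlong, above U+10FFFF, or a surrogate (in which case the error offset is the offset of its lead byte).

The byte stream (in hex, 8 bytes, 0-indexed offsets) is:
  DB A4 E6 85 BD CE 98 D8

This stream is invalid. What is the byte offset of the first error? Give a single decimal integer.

Answer: 8

Derivation:
Byte[0]=DB: 2-byte lead, need 1 cont bytes. acc=0x1B
Byte[1]=A4: continuation. acc=(acc<<6)|0x24=0x6E4
Completed: cp=U+06E4 (starts at byte 0)
Byte[2]=E6: 3-byte lead, need 2 cont bytes. acc=0x6
Byte[3]=85: continuation. acc=(acc<<6)|0x05=0x185
Byte[4]=BD: continuation. acc=(acc<<6)|0x3D=0x617D
Completed: cp=U+617D (starts at byte 2)
Byte[5]=CE: 2-byte lead, need 1 cont bytes. acc=0xE
Byte[6]=98: continuation. acc=(acc<<6)|0x18=0x398
Completed: cp=U+0398 (starts at byte 5)
Byte[7]=D8: 2-byte lead, need 1 cont bytes. acc=0x18
Byte[8]: stream ended, expected continuation. INVALID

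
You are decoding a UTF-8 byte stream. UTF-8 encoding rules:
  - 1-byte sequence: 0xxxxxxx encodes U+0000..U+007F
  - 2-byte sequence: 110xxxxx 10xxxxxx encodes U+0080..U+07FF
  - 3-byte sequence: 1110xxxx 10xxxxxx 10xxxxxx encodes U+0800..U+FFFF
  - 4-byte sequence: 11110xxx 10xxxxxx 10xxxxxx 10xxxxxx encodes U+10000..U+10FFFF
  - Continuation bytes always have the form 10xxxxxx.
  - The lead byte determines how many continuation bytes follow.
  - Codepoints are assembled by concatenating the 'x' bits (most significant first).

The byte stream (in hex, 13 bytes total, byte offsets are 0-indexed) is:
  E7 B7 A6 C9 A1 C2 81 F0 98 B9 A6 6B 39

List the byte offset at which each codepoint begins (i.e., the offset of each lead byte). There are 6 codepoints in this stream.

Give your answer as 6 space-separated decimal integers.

Answer: 0 3 5 7 11 12

Derivation:
Byte[0]=E7: 3-byte lead, need 2 cont bytes. acc=0x7
Byte[1]=B7: continuation. acc=(acc<<6)|0x37=0x1F7
Byte[2]=A6: continuation. acc=(acc<<6)|0x26=0x7DE6
Completed: cp=U+7DE6 (starts at byte 0)
Byte[3]=C9: 2-byte lead, need 1 cont bytes. acc=0x9
Byte[4]=A1: continuation. acc=(acc<<6)|0x21=0x261
Completed: cp=U+0261 (starts at byte 3)
Byte[5]=C2: 2-byte lead, need 1 cont bytes. acc=0x2
Byte[6]=81: continuation. acc=(acc<<6)|0x01=0x81
Completed: cp=U+0081 (starts at byte 5)
Byte[7]=F0: 4-byte lead, need 3 cont bytes. acc=0x0
Byte[8]=98: continuation. acc=(acc<<6)|0x18=0x18
Byte[9]=B9: continuation. acc=(acc<<6)|0x39=0x639
Byte[10]=A6: continuation. acc=(acc<<6)|0x26=0x18E66
Completed: cp=U+18E66 (starts at byte 7)
Byte[11]=6B: 1-byte ASCII. cp=U+006B
Byte[12]=39: 1-byte ASCII. cp=U+0039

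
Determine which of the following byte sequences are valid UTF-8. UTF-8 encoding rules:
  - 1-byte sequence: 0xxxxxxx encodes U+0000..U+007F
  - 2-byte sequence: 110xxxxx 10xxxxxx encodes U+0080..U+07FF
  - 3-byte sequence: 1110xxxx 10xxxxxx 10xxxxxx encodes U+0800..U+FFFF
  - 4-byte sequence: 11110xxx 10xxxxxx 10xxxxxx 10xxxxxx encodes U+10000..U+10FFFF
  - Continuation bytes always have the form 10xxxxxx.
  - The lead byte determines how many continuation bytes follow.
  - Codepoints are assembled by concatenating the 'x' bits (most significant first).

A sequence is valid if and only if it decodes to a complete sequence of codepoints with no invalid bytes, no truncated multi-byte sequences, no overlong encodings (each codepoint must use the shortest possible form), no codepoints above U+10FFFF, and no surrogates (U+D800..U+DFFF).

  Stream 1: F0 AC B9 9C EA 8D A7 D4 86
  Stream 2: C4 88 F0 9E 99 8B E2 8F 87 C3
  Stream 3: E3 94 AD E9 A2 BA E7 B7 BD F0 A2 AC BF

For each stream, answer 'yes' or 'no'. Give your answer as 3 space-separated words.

Stream 1: decodes cleanly. VALID
Stream 2: error at byte offset 10. INVALID
Stream 3: decodes cleanly. VALID

Answer: yes no yes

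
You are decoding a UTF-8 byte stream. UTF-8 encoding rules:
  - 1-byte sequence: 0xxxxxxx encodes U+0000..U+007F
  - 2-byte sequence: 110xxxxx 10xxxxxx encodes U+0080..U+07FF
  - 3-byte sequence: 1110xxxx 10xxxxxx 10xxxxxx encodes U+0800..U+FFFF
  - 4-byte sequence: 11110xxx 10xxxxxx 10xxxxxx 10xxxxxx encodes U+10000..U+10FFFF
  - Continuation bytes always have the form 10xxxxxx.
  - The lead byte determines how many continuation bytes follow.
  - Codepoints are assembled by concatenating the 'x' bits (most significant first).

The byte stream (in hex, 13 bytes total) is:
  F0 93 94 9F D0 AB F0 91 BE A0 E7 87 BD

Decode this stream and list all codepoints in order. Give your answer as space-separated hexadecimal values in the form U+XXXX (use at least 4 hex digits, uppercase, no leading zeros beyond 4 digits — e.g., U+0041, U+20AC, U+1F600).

Byte[0]=F0: 4-byte lead, need 3 cont bytes. acc=0x0
Byte[1]=93: continuation. acc=(acc<<6)|0x13=0x13
Byte[2]=94: continuation. acc=(acc<<6)|0x14=0x4D4
Byte[3]=9F: continuation. acc=(acc<<6)|0x1F=0x1351F
Completed: cp=U+1351F (starts at byte 0)
Byte[4]=D0: 2-byte lead, need 1 cont bytes. acc=0x10
Byte[5]=AB: continuation. acc=(acc<<6)|0x2B=0x42B
Completed: cp=U+042B (starts at byte 4)
Byte[6]=F0: 4-byte lead, need 3 cont bytes. acc=0x0
Byte[7]=91: continuation. acc=(acc<<6)|0x11=0x11
Byte[8]=BE: continuation. acc=(acc<<6)|0x3E=0x47E
Byte[9]=A0: continuation. acc=(acc<<6)|0x20=0x11FA0
Completed: cp=U+11FA0 (starts at byte 6)
Byte[10]=E7: 3-byte lead, need 2 cont bytes. acc=0x7
Byte[11]=87: continuation. acc=(acc<<6)|0x07=0x1C7
Byte[12]=BD: continuation. acc=(acc<<6)|0x3D=0x71FD
Completed: cp=U+71FD (starts at byte 10)

Answer: U+1351F U+042B U+11FA0 U+71FD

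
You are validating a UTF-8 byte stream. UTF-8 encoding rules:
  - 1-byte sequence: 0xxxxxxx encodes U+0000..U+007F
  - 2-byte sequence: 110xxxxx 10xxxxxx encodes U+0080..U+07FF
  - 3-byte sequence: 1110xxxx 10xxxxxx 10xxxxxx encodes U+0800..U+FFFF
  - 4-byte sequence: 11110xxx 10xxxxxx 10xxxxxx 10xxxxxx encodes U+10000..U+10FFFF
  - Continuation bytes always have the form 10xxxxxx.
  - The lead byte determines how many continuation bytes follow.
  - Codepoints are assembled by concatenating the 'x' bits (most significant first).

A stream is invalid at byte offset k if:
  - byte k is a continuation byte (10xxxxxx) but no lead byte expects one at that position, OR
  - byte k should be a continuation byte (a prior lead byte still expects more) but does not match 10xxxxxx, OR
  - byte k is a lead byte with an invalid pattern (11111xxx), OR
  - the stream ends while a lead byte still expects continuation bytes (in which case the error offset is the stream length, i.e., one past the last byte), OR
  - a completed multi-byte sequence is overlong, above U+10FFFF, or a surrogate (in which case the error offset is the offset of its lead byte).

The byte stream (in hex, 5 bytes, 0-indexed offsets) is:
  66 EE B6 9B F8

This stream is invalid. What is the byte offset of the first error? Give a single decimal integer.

Answer: 4

Derivation:
Byte[0]=66: 1-byte ASCII. cp=U+0066
Byte[1]=EE: 3-byte lead, need 2 cont bytes. acc=0xE
Byte[2]=B6: continuation. acc=(acc<<6)|0x36=0x3B6
Byte[3]=9B: continuation. acc=(acc<<6)|0x1B=0xED9B
Completed: cp=U+ED9B (starts at byte 1)
Byte[4]=F8: INVALID lead byte (not 0xxx/110x/1110/11110)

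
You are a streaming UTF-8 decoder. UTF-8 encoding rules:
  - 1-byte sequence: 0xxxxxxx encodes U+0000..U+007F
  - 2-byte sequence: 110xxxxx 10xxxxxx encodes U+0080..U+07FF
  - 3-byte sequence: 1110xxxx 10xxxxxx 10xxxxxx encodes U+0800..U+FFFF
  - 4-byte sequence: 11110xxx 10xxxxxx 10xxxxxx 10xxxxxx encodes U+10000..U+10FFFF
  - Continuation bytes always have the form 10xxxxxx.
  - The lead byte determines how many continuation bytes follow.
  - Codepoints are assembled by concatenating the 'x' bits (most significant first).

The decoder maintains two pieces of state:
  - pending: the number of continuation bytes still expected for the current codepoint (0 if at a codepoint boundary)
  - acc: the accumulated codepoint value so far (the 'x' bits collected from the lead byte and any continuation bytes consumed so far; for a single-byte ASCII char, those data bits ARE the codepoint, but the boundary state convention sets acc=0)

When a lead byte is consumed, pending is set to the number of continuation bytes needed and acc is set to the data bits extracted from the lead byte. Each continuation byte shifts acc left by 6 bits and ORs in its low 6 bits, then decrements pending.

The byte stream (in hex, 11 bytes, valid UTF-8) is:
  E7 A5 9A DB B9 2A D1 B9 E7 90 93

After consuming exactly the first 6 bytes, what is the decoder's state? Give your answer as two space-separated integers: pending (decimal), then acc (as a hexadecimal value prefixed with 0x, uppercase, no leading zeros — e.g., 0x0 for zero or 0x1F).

Answer: 0 0x0

Derivation:
Byte[0]=E7: 3-byte lead. pending=2, acc=0x7
Byte[1]=A5: continuation. acc=(acc<<6)|0x25=0x1E5, pending=1
Byte[2]=9A: continuation. acc=(acc<<6)|0x1A=0x795A, pending=0
Byte[3]=DB: 2-byte lead. pending=1, acc=0x1B
Byte[4]=B9: continuation. acc=(acc<<6)|0x39=0x6F9, pending=0
Byte[5]=2A: 1-byte. pending=0, acc=0x0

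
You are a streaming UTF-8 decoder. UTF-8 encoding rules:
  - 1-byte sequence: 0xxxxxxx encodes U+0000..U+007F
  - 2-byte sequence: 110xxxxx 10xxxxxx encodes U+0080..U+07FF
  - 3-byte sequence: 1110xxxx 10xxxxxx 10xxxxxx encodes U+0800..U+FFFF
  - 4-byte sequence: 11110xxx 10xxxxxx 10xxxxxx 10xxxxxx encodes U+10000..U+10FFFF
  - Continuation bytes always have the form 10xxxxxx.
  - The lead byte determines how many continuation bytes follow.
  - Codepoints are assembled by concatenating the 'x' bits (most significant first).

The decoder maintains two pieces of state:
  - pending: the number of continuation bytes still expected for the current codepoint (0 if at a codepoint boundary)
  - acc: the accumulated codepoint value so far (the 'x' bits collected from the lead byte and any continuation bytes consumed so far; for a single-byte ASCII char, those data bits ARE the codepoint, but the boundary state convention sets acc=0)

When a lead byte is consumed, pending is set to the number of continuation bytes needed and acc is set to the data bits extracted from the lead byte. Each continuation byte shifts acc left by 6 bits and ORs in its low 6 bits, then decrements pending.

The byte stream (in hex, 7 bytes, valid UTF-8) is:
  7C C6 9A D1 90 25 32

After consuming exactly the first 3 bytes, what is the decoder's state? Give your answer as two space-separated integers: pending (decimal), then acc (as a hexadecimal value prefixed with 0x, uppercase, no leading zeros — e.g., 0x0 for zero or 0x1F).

Answer: 0 0x19A

Derivation:
Byte[0]=7C: 1-byte. pending=0, acc=0x0
Byte[1]=C6: 2-byte lead. pending=1, acc=0x6
Byte[2]=9A: continuation. acc=(acc<<6)|0x1A=0x19A, pending=0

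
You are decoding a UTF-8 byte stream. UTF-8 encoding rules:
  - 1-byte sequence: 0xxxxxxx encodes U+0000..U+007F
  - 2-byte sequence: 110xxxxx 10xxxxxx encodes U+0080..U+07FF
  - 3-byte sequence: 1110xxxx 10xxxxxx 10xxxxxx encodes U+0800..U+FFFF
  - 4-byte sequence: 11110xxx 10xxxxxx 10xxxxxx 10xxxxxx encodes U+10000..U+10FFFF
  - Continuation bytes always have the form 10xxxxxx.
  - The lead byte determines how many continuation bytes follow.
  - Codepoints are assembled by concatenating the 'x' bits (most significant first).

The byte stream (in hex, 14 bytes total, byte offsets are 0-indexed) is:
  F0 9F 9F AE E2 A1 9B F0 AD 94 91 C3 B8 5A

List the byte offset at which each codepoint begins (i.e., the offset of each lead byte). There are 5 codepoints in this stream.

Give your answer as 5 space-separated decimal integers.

Answer: 0 4 7 11 13

Derivation:
Byte[0]=F0: 4-byte lead, need 3 cont bytes. acc=0x0
Byte[1]=9F: continuation. acc=(acc<<6)|0x1F=0x1F
Byte[2]=9F: continuation. acc=(acc<<6)|0x1F=0x7DF
Byte[3]=AE: continuation. acc=(acc<<6)|0x2E=0x1F7EE
Completed: cp=U+1F7EE (starts at byte 0)
Byte[4]=E2: 3-byte lead, need 2 cont bytes. acc=0x2
Byte[5]=A1: continuation. acc=(acc<<6)|0x21=0xA1
Byte[6]=9B: continuation. acc=(acc<<6)|0x1B=0x285B
Completed: cp=U+285B (starts at byte 4)
Byte[7]=F0: 4-byte lead, need 3 cont bytes. acc=0x0
Byte[8]=AD: continuation. acc=(acc<<6)|0x2D=0x2D
Byte[9]=94: continuation. acc=(acc<<6)|0x14=0xB54
Byte[10]=91: continuation. acc=(acc<<6)|0x11=0x2D511
Completed: cp=U+2D511 (starts at byte 7)
Byte[11]=C3: 2-byte lead, need 1 cont bytes. acc=0x3
Byte[12]=B8: continuation. acc=(acc<<6)|0x38=0xF8
Completed: cp=U+00F8 (starts at byte 11)
Byte[13]=5A: 1-byte ASCII. cp=U+005A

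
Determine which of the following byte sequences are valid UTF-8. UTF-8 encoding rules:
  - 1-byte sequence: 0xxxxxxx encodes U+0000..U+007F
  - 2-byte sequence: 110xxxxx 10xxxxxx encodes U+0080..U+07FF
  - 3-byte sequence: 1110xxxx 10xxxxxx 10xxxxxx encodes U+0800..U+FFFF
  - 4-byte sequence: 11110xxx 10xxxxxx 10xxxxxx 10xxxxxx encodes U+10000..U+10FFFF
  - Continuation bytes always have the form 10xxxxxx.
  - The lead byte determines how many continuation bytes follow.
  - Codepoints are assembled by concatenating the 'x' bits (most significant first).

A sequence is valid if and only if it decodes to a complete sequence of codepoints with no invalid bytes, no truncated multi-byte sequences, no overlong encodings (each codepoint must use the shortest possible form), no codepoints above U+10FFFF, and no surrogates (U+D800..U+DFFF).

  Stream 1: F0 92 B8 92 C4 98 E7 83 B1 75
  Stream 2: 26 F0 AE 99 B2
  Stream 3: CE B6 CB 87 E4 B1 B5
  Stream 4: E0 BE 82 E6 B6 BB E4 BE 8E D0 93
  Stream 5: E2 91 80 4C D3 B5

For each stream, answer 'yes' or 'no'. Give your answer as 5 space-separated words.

Stream 1: decodes cleanly. VALID
Stream 2: decodes cleanly. VALID
Stream 3: decodes cleanly. VALID
Stream 4: decodes cleanly. VALID
Stream 5: decodes cleanly. VALID

Answer: yes yes yes yes yes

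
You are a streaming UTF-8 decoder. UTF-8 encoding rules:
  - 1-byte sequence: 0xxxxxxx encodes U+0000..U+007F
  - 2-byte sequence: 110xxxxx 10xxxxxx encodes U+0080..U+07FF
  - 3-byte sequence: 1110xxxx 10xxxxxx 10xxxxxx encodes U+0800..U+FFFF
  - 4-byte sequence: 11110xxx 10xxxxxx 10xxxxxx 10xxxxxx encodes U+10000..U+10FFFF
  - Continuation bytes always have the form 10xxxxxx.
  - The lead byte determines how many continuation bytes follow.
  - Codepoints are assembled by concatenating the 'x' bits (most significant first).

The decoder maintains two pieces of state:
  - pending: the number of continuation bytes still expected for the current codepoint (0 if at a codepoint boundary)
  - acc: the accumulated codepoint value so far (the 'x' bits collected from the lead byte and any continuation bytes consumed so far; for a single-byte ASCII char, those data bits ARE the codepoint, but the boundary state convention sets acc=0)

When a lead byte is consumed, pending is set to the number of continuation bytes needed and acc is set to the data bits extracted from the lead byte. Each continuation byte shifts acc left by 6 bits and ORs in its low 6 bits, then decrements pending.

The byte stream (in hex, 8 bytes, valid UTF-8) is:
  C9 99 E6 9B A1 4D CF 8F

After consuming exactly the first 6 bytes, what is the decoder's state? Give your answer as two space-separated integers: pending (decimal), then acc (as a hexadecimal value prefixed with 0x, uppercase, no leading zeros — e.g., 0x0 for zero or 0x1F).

Answer: 0 0x0

Derivation:
Byte[0]=C9: 2-byte lead. pending=1, acc=0x9
Byte[1]=99: continuation. acc=(acc<<6)|0x19=0x259, pending=0
Byte[2]=E6: 3-byte lead. pending=2, acc=0x6
Byte[3]=9B: continuation. acc=(acc<<6)|0x1B=0x19B, pending=1
Byte[4]=A1: continuation. acc=(acc<<6)|0x21=0x66E1, pending=0
Byte[5]=4D: 1-byte. pending=0, acc=0x0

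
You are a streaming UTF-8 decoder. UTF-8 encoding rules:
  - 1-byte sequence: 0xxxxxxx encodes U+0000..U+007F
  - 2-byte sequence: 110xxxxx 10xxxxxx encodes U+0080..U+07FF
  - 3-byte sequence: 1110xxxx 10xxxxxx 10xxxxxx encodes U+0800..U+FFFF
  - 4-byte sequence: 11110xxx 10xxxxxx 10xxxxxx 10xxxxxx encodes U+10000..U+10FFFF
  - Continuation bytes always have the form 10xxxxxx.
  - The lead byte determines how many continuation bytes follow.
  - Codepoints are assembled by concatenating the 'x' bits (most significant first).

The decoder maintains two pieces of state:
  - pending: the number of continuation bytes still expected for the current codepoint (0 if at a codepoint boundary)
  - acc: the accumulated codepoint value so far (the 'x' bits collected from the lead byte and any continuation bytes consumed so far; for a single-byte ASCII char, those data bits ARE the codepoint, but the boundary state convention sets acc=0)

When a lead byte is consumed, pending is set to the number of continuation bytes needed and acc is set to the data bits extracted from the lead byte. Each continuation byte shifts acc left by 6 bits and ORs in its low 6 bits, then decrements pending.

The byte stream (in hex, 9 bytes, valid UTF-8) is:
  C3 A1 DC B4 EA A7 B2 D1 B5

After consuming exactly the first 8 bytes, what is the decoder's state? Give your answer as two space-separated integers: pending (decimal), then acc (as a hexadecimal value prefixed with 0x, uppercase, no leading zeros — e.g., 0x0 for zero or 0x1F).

Answer: 1 0x11

Derivation:
Byte[0]=C3: 2-byte lead. pending=1, acc=0x3
Byte[1]=A1: continuation. acc=(acc<<6)|0x21=0xE1, pending=0
Byte[2]=DC: 2-byte lead. pending=1, acc=0x1C
Byte[3]=B4: continuation. acc=(acc<<6)|0x34=0x734, pending=0
Byte[4]=EA: 3-byte lead. pending=2, acc=0xA
Byte[5]=A7: continuation. acc=(acc<<6)|0x27=0x2A7, pending=1
Byte[6]=B2: continuation. acc=(acc<<6)|0x32=0xA9F2, pending=0
Byte[7]=D1: 2-byte lead. pending=1, acc=0x11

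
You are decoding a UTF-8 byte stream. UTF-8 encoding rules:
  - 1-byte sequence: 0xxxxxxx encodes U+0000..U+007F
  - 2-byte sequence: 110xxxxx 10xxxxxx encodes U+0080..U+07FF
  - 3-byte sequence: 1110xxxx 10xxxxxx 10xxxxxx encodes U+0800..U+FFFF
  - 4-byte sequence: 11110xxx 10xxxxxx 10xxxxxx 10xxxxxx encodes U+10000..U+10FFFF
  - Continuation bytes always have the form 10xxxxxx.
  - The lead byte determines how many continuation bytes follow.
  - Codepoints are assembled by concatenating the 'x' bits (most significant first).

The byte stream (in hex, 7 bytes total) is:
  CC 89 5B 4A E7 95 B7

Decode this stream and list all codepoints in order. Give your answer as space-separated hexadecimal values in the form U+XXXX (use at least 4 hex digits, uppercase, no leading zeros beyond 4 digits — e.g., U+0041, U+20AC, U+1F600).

Answer: U+0309 U+005B U+004A U+7577

Derivation:
Byte[0]=CC: 2-byte lead, need 1 cont bytes. acc=0xC
Byte[1]=89: continuation. acc=(acc<<6)|0x09=0x309
Completed: cp=U+0309 (starts at byte 0)
Byte[2]=5B: 1-byte ASCII. cp=U+005B
Byte[3]=4A: 1-byte ASCII. cp=U+004A
Byte[4]=E7: 3-byte lead, need 2 cont bytes. acc=0x7
Byte[5]=95: continuation. acc=(acc<<6)|0x15=0x1D5
Byte[6]=B7: continuation. acc=(acc<<6)|0x37=0x7577
Completed: cp=U+7577 (starts at byte 4)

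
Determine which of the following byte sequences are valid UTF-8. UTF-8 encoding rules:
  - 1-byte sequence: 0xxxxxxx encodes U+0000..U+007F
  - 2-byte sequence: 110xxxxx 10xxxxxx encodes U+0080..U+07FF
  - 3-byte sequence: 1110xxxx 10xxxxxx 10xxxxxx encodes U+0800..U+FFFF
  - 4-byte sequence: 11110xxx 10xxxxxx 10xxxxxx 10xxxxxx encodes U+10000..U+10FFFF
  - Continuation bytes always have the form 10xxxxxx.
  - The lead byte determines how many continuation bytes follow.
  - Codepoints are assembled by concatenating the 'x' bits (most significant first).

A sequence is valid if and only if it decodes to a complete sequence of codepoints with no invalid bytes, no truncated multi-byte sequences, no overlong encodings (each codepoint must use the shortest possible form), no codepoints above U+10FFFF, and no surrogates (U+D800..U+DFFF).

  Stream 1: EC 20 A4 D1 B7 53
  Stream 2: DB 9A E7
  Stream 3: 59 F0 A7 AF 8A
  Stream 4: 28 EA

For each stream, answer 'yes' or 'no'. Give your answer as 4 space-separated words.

Stream 1: error at byte offset 1. INVALID
Stream 2: error at byte offset 3. INVALID
Stream 3: decodes cleanly. VALID
Stream 4: error at byte offset 2. INVALID

Answer: no no yes no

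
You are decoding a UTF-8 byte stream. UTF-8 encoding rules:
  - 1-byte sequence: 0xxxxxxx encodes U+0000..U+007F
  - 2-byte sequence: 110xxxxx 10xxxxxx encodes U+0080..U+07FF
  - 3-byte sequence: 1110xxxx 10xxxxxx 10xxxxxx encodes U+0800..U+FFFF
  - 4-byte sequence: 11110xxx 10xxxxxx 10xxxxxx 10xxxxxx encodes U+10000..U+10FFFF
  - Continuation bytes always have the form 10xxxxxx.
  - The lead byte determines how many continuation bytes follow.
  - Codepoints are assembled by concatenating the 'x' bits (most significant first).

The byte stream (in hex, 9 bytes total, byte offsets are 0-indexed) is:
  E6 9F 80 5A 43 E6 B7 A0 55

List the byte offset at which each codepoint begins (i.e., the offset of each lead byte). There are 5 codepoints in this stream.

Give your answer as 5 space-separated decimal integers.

Byte[0]=E6: 3-byte lead, need 2 cont bytes. acc=0x6
Byte[1]=9F: continuation. acc=(acc<<6)|0x1F=0x19F
Byte[2]=80: continuation. acc=(acc<<6)|0x00=0x67C0
Completed: cp=U+67C0 (starts at byte 0)
Byte[3]=5A: 1-byte ASCII. cp=U+005A
Byte[4]=43: 1-byte ASCII. cp=U+0043
Byte[5]=E6: 3-byte lead, need 2 cont bytes. acc=0x6
Byte[6]=B7: continuation. acc=(acc<<6)|0x37=0x1B7
Byte[7]=A0: continuation. acc=(acc<<6)|0x20=0x6DE0
Completed: cp=U+6DE0 (starts at byte 5)
Byte[8]=55: 1-byte ASCII. cp=U+0055

Answer: 0 3 4 5 8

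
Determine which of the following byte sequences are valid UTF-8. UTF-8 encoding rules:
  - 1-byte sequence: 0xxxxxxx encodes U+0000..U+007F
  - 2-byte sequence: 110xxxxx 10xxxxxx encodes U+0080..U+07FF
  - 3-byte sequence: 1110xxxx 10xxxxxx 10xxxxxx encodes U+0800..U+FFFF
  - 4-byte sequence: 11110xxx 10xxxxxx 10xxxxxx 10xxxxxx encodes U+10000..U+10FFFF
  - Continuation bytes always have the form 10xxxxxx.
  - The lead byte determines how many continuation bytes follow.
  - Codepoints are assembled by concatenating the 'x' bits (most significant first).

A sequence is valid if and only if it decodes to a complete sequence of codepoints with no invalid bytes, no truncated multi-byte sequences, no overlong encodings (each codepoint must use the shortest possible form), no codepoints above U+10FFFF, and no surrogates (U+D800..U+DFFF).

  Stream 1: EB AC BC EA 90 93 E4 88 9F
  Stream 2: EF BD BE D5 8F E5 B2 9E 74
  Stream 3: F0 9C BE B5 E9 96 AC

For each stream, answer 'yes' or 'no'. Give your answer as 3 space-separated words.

Stream 1: decodes cleanly. VALID
Stream 2: decodes cleanly. VALID
Stream 3: decodes cleanly. VALID

Answer: yes yes yes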